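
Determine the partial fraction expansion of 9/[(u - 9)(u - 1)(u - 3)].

Using cover-up method: P = 3/16, Q = 9/16, R = -3/4
Result: (3/16)/(u - 9) + (9/16)/(u - 1) - (3/4)/(u - 3)


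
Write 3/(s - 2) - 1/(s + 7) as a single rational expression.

Common denominator (s - 2)(s + 7). Numerator: 3(s + 7) - 1(s - 2) = (3s + 21) - (s - 2) = 2s + 23
Result: (2s + 23)/[(s - 2)(s + 7)]


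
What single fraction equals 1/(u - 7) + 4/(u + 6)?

Common denominator (u - 7)(u + 6). Numerator: 1(u + 6) + 4(u - 7) = (u + 6) + (4u - 28) = 5u - 22
Result: (5u - 22)/[(u - 7)(u + 6)]


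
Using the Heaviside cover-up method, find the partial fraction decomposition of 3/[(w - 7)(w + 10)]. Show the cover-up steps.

Cover (w - 7): set w=7, get P = 3/(7 + 10) = 3/17. Cover (w + 10): set w=-10, get Q = 3/(-10 - 7) = -3/17.
Result: (3/17)/(w - 7) - (3/17)/(w + 10)


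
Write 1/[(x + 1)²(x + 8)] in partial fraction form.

Cover-up at x=-8: C = 1/(-8 + 1)² = 1/49. Cover-up at x=-1: B = 1/(-1 + 8) = 1/7. Comparing x² coeff: A = -C = -1/49
Result: (-1/49)/(x + 1) + (1/7)/(x + 1)² + (1/49)/(x + 8)


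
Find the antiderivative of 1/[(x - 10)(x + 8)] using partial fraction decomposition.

Decompose: 1/[(x - 10)(x + 8)] = (1/18)/(x - 10) - (1/18)/(x + 8). Integrate each term: (1/18) ln|(x - 10)| - (1/18) ln|(x + 8)| + C


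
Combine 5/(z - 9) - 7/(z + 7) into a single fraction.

Common denominator (z - 9)(z + 7). Numerator: 5(z + 7) - 7(z - 9) = (5z + 35) - (7z - 63) = -2z + 98
Result: (-2z + 98)/[(z - 9)(z + 7)]


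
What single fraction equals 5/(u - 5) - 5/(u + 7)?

Common denominator (u - 5)(u + 7). Numerator: 5(u + 7) - 5(u - 5) = (5u + 35) - (5u - 25) = 60
Result: (60)/[(u - 5)(u + 7)]


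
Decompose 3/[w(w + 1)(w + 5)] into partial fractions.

Using cover-up method: A = 3/5, B = -3/4, C = 3/20
Result: (3/5)/w - (3/4)/(w + 1) + (3/20)/(w + 5)


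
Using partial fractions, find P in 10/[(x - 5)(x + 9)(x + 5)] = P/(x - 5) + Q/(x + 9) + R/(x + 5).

Cover-up at x = 5: P = 10/[(5 + 9)(5 + 5)] = 10/[(14)(10)] = 10/140 = 1/14


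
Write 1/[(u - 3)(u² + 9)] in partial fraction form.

Cover-up at u = 3: P = 1/(3² + 9) = 1/18. Then Q = -P = -1/18, R = -P·(0 + 3) = -1/6
Result: (1/18)/(u - 3) - ((1/18)u + 1/6)/(u² + 9)


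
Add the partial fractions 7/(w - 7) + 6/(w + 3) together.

Common denominator (w - 7)(w + 3). Numerator: 7(w + 3) + 6(w - 7) = (7w + 21) + (6w - 42) = 13w - 21
Result: (13w - 21)/[(w - 7)(w + 3)]


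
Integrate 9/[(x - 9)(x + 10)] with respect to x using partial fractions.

Decompose: 9/[(x - 9)(x + 10)] = (9/19)/(x - 9) - (9/19)/(x + 10). Integrate each term: (9/19) ln|(x - 9)| - (9/19) ln|(x + 10)| + C


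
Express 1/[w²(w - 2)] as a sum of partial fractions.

Cover-up at w=2: γ = 1/(2 - 0)² = 1/4. Cover-up at w=0: β = 1/(0 - 2) = -1/2. Comparing w² coeff: α = -γ = -1/4
Result: (-1/4)/w - (1/2)/w² + (1/4)/(w - 2)


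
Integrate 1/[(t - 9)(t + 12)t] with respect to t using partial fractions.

Cover-up: α = 1/189, β = 1/252, γ = -1/108. Decomposition: (1/189)/(t - 9) + (1/252)/(t + 12) - (1/108)/t. Integrate each term: (1/189) ln|(t - 9)| + (1/252) ln|(t + 12)| - (1/108) ln|t| + C


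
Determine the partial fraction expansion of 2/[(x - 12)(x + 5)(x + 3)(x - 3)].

Using Heaviside cover-up: (2/2295)/(x - 12) - (1/136)/(x + 5) + (1/90)/(x + 3) - (1/216)/(x - 3)


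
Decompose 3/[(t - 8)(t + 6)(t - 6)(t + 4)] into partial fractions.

Using Heaviside cover-up: (1/112)/(t - 8) - (1/112)/(t + 6) - (1/80)/(t - 6) + (1/80)/(t + 4)


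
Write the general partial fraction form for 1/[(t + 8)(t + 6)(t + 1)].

Three distinct linear factors: P/(t + 8) + Q/(t + 6) + R/(t + 1)


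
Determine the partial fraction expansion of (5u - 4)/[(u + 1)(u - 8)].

At u=-1: A = (5·(-1) - 4)/(-1 - 8) = 1. At u=8: B = (5·8 - 4)/(8 + 1) = 4
Result: 1/(u + 1) + 4/(u - 8)


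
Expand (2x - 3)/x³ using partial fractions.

(2x - 3) = Px² + Qx + R. At x = 0: R = 2·0 - 3 = -3. Coefficients: P = 0, Q = 2
Result: 2/x² - 3/x³


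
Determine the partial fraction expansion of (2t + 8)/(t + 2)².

(2t + 8) = α(t + 2) + β. At t = -2: β = 2·(-2) + 8 = 4. Coeff of t: α = 2
Result: 2/(t + 2) + 4/(t + 2)²


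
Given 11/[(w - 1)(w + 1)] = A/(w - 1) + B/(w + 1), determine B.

Cover-up at w = -1: B = 11/(-1 - 1) = -11/2


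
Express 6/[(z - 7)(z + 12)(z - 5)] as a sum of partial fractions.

Using cover-up method: P = 3/19, Q = 6/323, R = -3/17
Result: (3/19)/(z - 7) + (6/323)/(z + 12) - (3/17)/(z - 5)


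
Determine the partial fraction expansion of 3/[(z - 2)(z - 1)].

3/(z - 2)(z - 1) = A/(z - 2) + B/(z - 1). A = 3/(2 - 1) = 3, B = 3/(1 - 2) = -3
Result: 3/(z - 2) - 3/(z - 1)


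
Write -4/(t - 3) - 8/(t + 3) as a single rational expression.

Common denominator (t - 3)(t + 3). Numerator: -4(t + 3) - 8(t - 3) = (-4t - 12) - (8t - 24) = -12t + 12
Result: (-12t + 12)/[(t - 3)(t + 3)]


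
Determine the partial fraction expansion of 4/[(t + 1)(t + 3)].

4/(t + 1)(t + 3) = P/(t + 1) + Q/(t + 3). P = 4/(-1 + 3) = 2, Q = 4/(-3 + 1) = -2
Result: 2/(t + 1) - 2/(t + 3)


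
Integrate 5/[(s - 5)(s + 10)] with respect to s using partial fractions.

Decompose: 5/[(s - 5)(s + 10)] = (1/3)/(s - 5) - (1/3)/(s + 10). Integrate each term: (1/3) ln|(s - 5)| - (1/3) ln|(s + 10)| + C


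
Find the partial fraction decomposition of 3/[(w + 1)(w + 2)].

3/(w + 1)(w + 2) = P/(w + 1) + Q/(w + 2). P = 3/(-1 + 2) = 3, Q = 3/(-2 + 1) = -3
Result: 3/(w + 1) - 3/(w + 2)


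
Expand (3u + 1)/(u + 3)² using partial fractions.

(3u + 1) = α(u + 3) + β. At u = -3: β = 3·(-3) + 1 = -8. Coeff of u: α = 3
Result: 3/(u + 3) - 8/(u + 3)²


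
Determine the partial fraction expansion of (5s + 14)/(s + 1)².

(5s + 14) = P(s + 1) + Q. At s = -1: Q = 5·(-1) + 14 = 9. Coeff of s: P = 5
Result: 5/(s + 1) + 9/(s + 1)²


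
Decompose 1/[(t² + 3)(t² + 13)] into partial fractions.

Coefficient matching gives A = C = 0, B = 1/(13-3) = 1/10, D = -B = -1/10
Result: (1/10)/(t² + 3) - (1/10)/(t² + 13)


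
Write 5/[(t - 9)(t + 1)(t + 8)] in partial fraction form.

Using cover-up method: A = 1/34, B = -1/14, C = 5/119
Result: (1/34)/(t - 9) - (1/14)/(t + 1) + (5/119)/(t + 8)


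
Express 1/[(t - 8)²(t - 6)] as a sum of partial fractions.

Cover-up at t=6: R = 1/(6 - 8)² = 1/4. Cover-up at t=8: Q = 1/(8 - 6) = 1/2. Comparing t² coeff: P = -R = -1/4
Result: (-1/4)/(t - 8) + (1/2)/(t - 8)² + (1/4)/(t - 6)


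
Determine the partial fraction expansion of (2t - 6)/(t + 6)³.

(2t - 6) = A(t + 6)² + B(t + 6) + C. At t = -6: C = 2·(-6) - 6 = -18. Coefficients: A = 0, B = 2
Result: 2/(t + 6)² - 18/(t + 6)³


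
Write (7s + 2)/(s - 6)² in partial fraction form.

(7s + 2) = P(s - 6) + Q. At s = 6: Q = 7·6 + 2 = 44. Coeff of s: P = 7
Result: 7/(s - 6) + 44/(s - 6)²


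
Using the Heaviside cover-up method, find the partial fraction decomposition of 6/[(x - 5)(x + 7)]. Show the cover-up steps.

Cover (x - 5): set x=5, get A = 6/(5 + 7) = 1/2. Cover (x + 7): set x=-7, get B = 6/(-7 - 5) = -1/2.
Result: (1/2)/(x - 5) - (1/2)/(x + 7)


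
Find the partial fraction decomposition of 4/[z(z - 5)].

4/z(z - 5) = P/z + Q/(z - 5). P = 4/(0 - 5) = -4/5, Q = 4/(5 - 0) = 4/5
Result: (-4/5)/z + (4/5)/(z - 5)


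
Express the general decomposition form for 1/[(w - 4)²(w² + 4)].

Repeated linear + quadratic: P/(w - 4) + Q/(w - 4)² + (Rw + S)/(w² + 4)


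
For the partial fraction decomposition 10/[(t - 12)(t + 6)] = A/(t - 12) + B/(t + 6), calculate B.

Cover-up at t = -6: B = 10/(-6 - 12) = -10/18 = -5/9


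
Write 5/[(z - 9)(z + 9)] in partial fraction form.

5/(z - 9)(z + 9) = α/(z - 9) + β/(z + 9). α = 5/(9 + 9) = 5/18, β = 5/(-9 - 9) = -5/18
Result: (5/18)/(z - 9) - (5/18)/(z + 9)


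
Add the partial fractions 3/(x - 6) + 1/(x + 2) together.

Common denominator (x - 6)(x + 2). Numerator: 3(x + 2) + 1(x - 6) = (3x + 6) + (x - 6) = 4x
Result: (4x)/[(x - 6)(x + 2)]


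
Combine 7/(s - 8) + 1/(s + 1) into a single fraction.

Common denominator (s - 8)(s + 1). Numerator: 7(s + 1) + 1(s - 8) = (7s + 7) + (s - 8) = 8s - 1
Result: (8s - 1)/[(s - 8)(s + 1)]


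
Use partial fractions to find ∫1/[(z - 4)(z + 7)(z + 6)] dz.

Cover-up: α = 1/110, β = 1/11, γ = -1/10. Decomposition: (1/110)/(z - 4) + (1/11)/(z + 7) - (1/10)/(z + 6). Integrate each term: (1/110) ln|(z - 4)| + (1/11) ln|(z + 7)| - (1/10) ln|(z + 6)| + C


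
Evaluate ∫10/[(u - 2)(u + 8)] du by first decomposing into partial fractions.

Decompose: 10/[(u - 2)(u + 8)] = 1/(u - 2) - 1/(u + 8). Integrate each term: ln|(u - 2)| - ln|(u + 8)| + C


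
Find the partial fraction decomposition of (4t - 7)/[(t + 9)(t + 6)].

At t=-9: α = (4·(-9) - 7)/(-9 + 6) = 43/3. At t=-6: β = (4·(-6) - 7)/(-6 + 9) = -31/3
Result: (43/3)/(t + 9) - (31/3)/(t + 6)


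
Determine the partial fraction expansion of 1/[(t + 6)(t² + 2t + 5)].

Cover-up at t = -6: A = 1/((-6)² + 2·(-6) + 5) = 1/29. Then B = -A = -1/29, C = -A·(2 - 6) = 4/29
Result: (1/29)/(t + 6) - ((1/29)t - 4/29)/(t² + 2t + 5)


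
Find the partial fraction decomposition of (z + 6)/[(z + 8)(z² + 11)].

At z=-8: P = (1·(-8) + 6)/((-8)² + 11) = -2/75. Q = -P = 2/75, R = 1 - (-8)·P = 59/75
Result: (-2/75)/(z + 8) + ((2/75)z + 59/75)/(z² + 11)


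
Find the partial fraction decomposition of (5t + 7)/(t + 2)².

(5t + 7) = α(t + 2) + β. At t = -2: β = 5·(-2) + 7 = -3. Coeff of t: α = 5
Result: 5/(t + 2) - 3/(t + 2)²


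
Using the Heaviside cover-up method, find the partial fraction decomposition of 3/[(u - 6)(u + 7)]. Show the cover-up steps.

Cover (u - 6): set u=6, get A = 3/(6 + 7) = 3/13. Cover (u + 7): set u=-7, get B = 3/(-7 - 6) = -3/13.
Result: (3/13)/(u - 6) - (3/13)/(u + 7)


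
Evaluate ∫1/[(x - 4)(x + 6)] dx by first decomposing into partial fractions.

Decompose: 1/[(x - 4)(x + 6)] = (1/10)/(x - 4) - (1/10)/(x + 6). Integrate each term: (1/10) ln|(x - 4)| - (1/10) ln|(x + 6)| + C


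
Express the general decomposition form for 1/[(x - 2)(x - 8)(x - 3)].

Three distinct linear factors: P/(x - 2) + Q/(x - 8) + R/(x - 3)


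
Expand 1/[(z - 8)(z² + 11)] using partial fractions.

Cover-up at z = 8: P = 1/(8² + 11) = 1/75. Then Q = -P = -1/75, R = -P·(0 + 8) = -8/75
Result: (1/75)/(z - 8) - ((1/75)z + 8/75)/(z² + 11)


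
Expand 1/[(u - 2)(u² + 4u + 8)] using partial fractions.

Cover-up at u = 2: A = 1/(2² + 4·2 + 8) = 1/20. Then B = -A = -1/20, C = -A·(4 + 2) = -3/10
Result: (1/20)/(u - 2) - ((1/20)u + 3/10)/(u² + 4u + 8)


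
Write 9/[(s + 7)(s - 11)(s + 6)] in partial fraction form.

Using cover-up method: A = 1/2, B = 1/34, C = -9/17
Result: (1/2)/(s + 7) + (1/34)/(s - 11) - (9/17)/(s + 6)


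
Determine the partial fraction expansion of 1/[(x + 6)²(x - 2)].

Cover-up at x=2: γ = 1/(2 + 6)² = 1/64. Cover-up at x=-6: β = 1/(-6 - 2) = -1/8. Comparing x² coeff: α = -γ = -1/64
Result: (-1/64)/(x + 6) - (1/8)/(x + 6)² + (1/64)/(x - 2)


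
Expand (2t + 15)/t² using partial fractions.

(2t + 15) = Pt + Q. At t = 0: Q = 2·0 + 15 = 15. Coeff of t: P = 2
Result: 2/t + 15/t²


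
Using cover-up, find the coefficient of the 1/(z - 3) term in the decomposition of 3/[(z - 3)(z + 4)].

Cover (z - 3), set z=3: 3/((z + 4) at z=3) = 3/(7) = 3/7


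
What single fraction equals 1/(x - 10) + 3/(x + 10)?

Common denominator (x - 10)(x + 10). Numerator: 1(x + 10) + 3(x - 10) = (x + 10) + (3x - 30) = 4x - 20
Result: (4x - 20)/[(x - 10)(x + 10)]


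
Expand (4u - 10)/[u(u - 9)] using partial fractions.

At u=0: P = (4·0 - 10)/(0 - 9) = 10/9. At u=9: Q = (4·9 - 10)/(9 - 0) = 26/9
Result: (10/9)/u + (26/9)/(u - 9)


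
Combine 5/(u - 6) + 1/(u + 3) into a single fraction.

Common denominator (u - 6)(u + 3). Numerator: 5(u + 3) + 1(u - 6) = (5u + 15) + (u - 6) = 6u + 9
Result: (6u + 9)/[(u - 6)(u + 3)]


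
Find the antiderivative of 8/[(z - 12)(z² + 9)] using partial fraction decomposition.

Cover-up at z=12: α = 8/(12²+9) = 8/153. Coeff matching: β = -8/153, γ = -32/51. Decomposition: (8/153)/(z - 12) - ((8/153)z + 32/51)/(z² + 9). Integrate: linear → ln, quadratic → (1/2)ln + arctan: (8/153) ln|(z - 12)| - (4/153) ln(z² + 9) - (32/153) arctan(z/3) + C


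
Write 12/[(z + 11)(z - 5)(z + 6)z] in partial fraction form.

Using Heaviside cover-up: (-3/220)/(z + 11) + (3/220)/(z - 5) + (2/55)/(z + 6) - (2/55)/z


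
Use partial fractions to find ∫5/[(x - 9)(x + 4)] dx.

Decompose: 5/[(x - 9)(x + 4)] = (5/13)/(x - 9) - (5/13)/(x + 4). Integrate each term: (5/13) ln|(x - 9)| - (5/13) ln|(x + 4)| + C


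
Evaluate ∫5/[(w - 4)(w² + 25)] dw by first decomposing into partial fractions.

Cover-up at w=4: A = 5/(4²+25) = 5/41. Coeff matching: B = -5/41, C = -20/41. Decomposition: (5/41)/(w - 4) - ((5/41)w + 20/41)/(w² + 25). Integrate: linear → ln, quadratic → (1/2)ln + arctan: (5/41) ln|(w - 4)| - (5/82) ln(w² + 25) - (4/41) arctan(w/5) + C


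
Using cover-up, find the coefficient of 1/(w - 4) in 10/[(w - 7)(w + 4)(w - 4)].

Cover (w - 4), set w=4: 10/[(4 - 7)(4 + 4)] = -5/12


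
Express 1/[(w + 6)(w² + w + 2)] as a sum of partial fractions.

Cover-up at w = -6: A = 1/((-6)² + 1·(-6) + 2) = 1/32. Then B = -A = -1/32, C = -A·(1 - 6) = 5/32
Result: (1/32)/(w + 6) - ((1/32)w - 5/32)/(w² + w + 2)


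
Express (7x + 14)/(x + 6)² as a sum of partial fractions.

(7x + 14) = A(x + 6) + B. At x = -6: B = 7·(-6) + 14 = -28. Coeff of x: A = 7
Result: 7/(x + 6) - 28/(x + 6)²


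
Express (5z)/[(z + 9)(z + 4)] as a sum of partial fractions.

At z=-9: P = (5·(-9) + 0)/(-9 + 4) = 9. At z=-4: Q = (5·(-4) + 0)/(-4 + 9) = -4
Result: 9/(z + 9) - 4/(z + 4)


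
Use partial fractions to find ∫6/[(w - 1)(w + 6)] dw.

Decompose: 6/[(w - 1)(w + 6)] = (6/7)/(w - 1) - (6/7)/(w + 6). Integrate each term: (6/7) ln|(w - 1)| - (6/7) ln|(w + 6)| + C


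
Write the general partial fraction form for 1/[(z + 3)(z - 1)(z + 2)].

Three distinct linear factors: A/(z + 3) + B/(z - 1) + C/(z + 2)


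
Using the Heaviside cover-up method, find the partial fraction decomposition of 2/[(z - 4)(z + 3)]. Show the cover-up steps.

Cover (z - 4): set z=4, get P = 2/(4 + 3) = 2/7. Cover (z + 3): set z=-3, get Q = 2/(-3 - 4) = -2/7.
Result: (2/7)/(z - 4) - (2/7)/(z + 3)


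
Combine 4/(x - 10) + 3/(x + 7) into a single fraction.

Common denominator (x - 10)(x + 7). Numerator: 4(x + 7) + 3(x - 10) = (4x + 28) + (3x - 30) = 7x - 2
Result: (7x - 2)/[(x - 10)(x + 7)]


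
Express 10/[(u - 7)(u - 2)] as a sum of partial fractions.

10/(u - 7)(u - 2) = P/(u - 7) + Q/(u - 2). P = 10/(7 - 2) = 2, Q = 10/(2 - 7) = -2
Result: 2/(u - 7) - 2/(u - 2)


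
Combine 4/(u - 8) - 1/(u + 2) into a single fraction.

Common denominator (u - 8)(u + 2). Numerator: 4(u + 2) - 1(u - 8) = (4u + 8) - (u - 8) = 3u + 16
Result: (3u + 16)/[(u - 8)(u + 2)]


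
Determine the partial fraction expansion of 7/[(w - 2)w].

7/(w - 2)w = P/(w - 2) + Q/w. P = 7/(2 - 0) = 7/2, Q = 7/(0 - 2) = -7/2
Result: (7/2)/(w - 2) - (7/2)/w


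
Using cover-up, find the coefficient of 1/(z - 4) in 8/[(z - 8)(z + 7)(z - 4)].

Cover (z - 4), set z=4: 8/[(4 - 8)(4 + 7)] = -2/11


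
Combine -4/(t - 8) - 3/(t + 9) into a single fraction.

Common denominator (t - 8)(t + 9). Numerator: -4(t + 9) - 3(t - 8) = (-4t - 36) - (3t - 24) = -7t - 12
Result: (-7t - 12)/[(t - 8)(t + 9)]


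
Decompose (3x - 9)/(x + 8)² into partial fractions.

(3x - 9) = P(x + 8) + Q. At x = -8: Q = 3·(-8) - 9 = -33. Coeff of x: P = 3
Result: 3/(x + 8) - 33/(x + 8)²


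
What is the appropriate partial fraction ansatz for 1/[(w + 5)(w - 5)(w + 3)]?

Three distinct linear factors: α/(w + 5) + β/(w - 5) + γ/(w + 3)


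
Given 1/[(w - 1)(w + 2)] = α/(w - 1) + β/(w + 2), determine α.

Cover-up at w = 1: α = 1/(1 + 2) = 1/3


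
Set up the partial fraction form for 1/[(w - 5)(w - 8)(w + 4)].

Three distinct linear factors: P/(w - 5) + Q/(w - 8) + R/(w + 4)


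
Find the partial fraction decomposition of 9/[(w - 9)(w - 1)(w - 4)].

Using cover-up method: A = 9/40, B = 3/8, C = -3/5
Result: (9/40)/(w - 9) + (3/8)/(w - 1) - (3/5)/(w - 4)


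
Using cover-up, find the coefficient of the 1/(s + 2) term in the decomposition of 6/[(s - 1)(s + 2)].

Cover (s + 2), set s=-2: 6/((s - 1) at s=-2) = 6/(-3) = -2


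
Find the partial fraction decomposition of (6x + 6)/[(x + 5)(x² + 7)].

At x=-5: α = (6·(-5) + 6)/((-5)² + 7) = -3/4. β = -α = 3/4, γ = 6 - (-5)·α = 9/4
Result: (-3/4)/(x + 5) + ((3/4)x + 9/4)/(x² + 7)


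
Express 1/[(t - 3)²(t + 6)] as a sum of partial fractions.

Cover-up at t=-6: γ = 1/(-6 - 3)² = 1/81. Cover-up at t=3: β = 1/(3 + 6) = 1/9. Comparing t² coeff: α = -γ = -1/81
Result: (-1/81)/(t - 3) + (1/9)/(t - 3)² + (1/81)/(t + 6)


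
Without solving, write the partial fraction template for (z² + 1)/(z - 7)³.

Repeated linear factor (power 3): A/(z - 7) + B/(z - 7)² + C/(z - 7)³


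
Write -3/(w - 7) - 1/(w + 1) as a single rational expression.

Common denominator (w - 7)(w + 1). Numerator: -3(w + 1) - 1(w - 7) = (-3w - 3) - (w - 7) = -4w + 4
Result: (-4w + 4)/[(w - 7)(w + 1)]


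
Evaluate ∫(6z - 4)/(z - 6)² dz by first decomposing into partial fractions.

Decompose: A = 6, B = 6·6 - 4 = 32, so (6z - 4)/(z - 6)² = 6/(z - 6) + 32/(z - 6)². Integrate: ∫ A/(z - 6) dz = 6 ln|(z - 6)|; ∫ B/(z - 6)² dz = -32/(z - 6). Sum: 6 ln|(z - 6)| - 32/(z - 6) + C


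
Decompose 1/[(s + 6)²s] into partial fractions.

Cover-up at s=0: R = 1/(0 + 6)² = 1/36. Cover-up at s=-6: Q = 1/(-6 - 0) = -1/6. Comparing s² coeff: P = -R = -1/36
Result: (-1/36)/(s + 6) - (1/6)/(s + 6)² + (1/36)/s


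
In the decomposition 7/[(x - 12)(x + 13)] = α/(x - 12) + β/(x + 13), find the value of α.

Cover-up at x = 12: α = 7/(12 + 13) = 7/25


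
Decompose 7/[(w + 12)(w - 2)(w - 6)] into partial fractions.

Using cover-up method: P = 1/36, Q = -1/8, R = 7/72
Result: (1/36)/(w + 12) - (1/8)/(w - 2) + (7/72)/(w - 6)


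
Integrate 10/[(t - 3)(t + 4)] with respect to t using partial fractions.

Decompose: 10/[(t - 3)(t + 4)] = (10/7)/(t - 3) - (10/7)/(t + 4). Integrate each term: (10/7) ln|(t - 3)| - (10/7) ln|(t + 4)| + C


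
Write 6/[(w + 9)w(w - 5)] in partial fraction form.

Using cover-up method: α = 1/21, β = -2/15, γ = 3/35
Result: (1/21)/(w + 9) - (2/15)/w + (3/35)/(w - 5)


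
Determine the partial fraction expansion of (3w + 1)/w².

(3w + 1) = Aw + B. At w = 0: B = 3·0 + 1 = 1. Coeff of w: A = 3
Result: 3/w + 1/w²


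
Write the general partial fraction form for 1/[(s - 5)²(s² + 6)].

Repeated linear + quadratic: P/(s - 5) + Q/(s - 5)² + (Rs + S)/(s² + 6)


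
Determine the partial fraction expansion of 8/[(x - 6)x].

8/(x - 6)x = A/(x - 6) + B/x. A = 8/(6 - 0) = 4/3, B = 8/(0 - 6) = -4/3
Result: (4/3)/(x - 6) - (4/3)/x


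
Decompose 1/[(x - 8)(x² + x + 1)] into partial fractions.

Cover-up at x = 8: P = 1/(8² + 1·8 + 1) = 1/73. Then Q = -P = -1/73, R = -P·(1 + 8) = -9/73
Result: (1/73)/(x - 8) - ((1/73)x + 9/73)/(x² + x + 1)


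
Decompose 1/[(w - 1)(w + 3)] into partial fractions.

1/(w - 1)(w + 3) = α/(w - 1) + β/(w + 3). α = 1/(1 + 3) = 1/4, β = 1/(-3 - 1) = -1/4
Result: (1/4)/(w - 1) - (1/4)/(w + 3)


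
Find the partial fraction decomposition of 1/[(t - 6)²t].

Cover-up at t=0: R = 1/(0 - 6)² = 1/36. Cover-up at t=6: Q = 1/(6 - 0) = 1/6. Comparing t² coeff: P = -R = -1/36
Result: (-1/36)/(t - 6) + (1/6)/(t - 6)² + (1/36)/t


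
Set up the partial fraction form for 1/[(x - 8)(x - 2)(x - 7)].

Three distinct linear factors: P/(x - 8) + Q/(x - 2) + R/(x - 7)


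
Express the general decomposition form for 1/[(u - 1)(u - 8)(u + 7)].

Three distinct linear factors: A/(u - 1) + B/(u - 8) + C/(u + 7)


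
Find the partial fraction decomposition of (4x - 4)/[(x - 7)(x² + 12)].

At x=7: α = (4·7 - 4)/(7² + 12) = 24/61. β = -α = -24/61, γ = 4 - 7·α = 76/61
Result: (24/61)/(x - 7) - ((24/61)x - 76/61)/(x² + 12)


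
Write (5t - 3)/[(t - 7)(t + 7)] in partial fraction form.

At t=7: A = (5·7 - 3)/(7 + 7) = 16/7. At t=-7: B = (5·(-7) - 3)/(-7 - 7) = 19/7
Result: (16/7)/(t - 7) + (19/7)/(t + 7)


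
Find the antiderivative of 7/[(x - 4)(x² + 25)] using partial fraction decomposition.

Cover-up at x=4: P = 7/(4²+25) = 7/41. Coeff matching: Q = -7/41, R = -28/41. Decomposition: (7/41)/(x - 4) - ((7/41)x + 28/41)/(x² + 25). Integrate: linear → ln, quadratic → (1/2)ln + arctan: (7/41) ln|(x - 4)| - (7/82) ln(x² + 25) - (28/205) arctan(x/5) + C


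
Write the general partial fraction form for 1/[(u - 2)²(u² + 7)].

Repeated linear + quadratic: α/(u - 2) + β/(u - 2)² + (γu + δ)/(u² + 7)


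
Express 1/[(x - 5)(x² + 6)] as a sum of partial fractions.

Cover-up at x = 5: A = 1/(5² + 6) = 1/31. Then B = -A = -1/31, C = -A·(0 + 5) = -5/31
Result: (1/31)/(x - 5) - ((1/31)x + 5/31)/(x² + 6)


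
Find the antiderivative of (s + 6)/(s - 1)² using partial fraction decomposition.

Decompose: α = 1, β = 1·1 + 6 = 7, so (s + 6)/(s - 1)² = 1/(s - 1) + 7/(s - 1)². Integrate: ∫ α/(s - 1) ds = ln|(s - 1)|; ∫ β/(s - 1)² ds = -7/(s - 1). Sum: ln|(s - 1)| - 7/(s - 1) + C


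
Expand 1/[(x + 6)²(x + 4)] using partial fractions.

Cover-up at x=-4: C = 1/(-4 + 6)² = 1/4. Cover-up at x=-6: B = 1/(-6 + 4) = -1/2. Comparing x² coeff: A = -C = -1/4
Result: (-1/4)/(x + 6) - (1/2)/(x + 6)² + (1/4)/(x + 4)


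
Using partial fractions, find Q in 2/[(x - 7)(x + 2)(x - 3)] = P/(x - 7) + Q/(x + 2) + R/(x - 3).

Cover-up at x = -2: Q = 2/[(-2 - 7)(-2 - 3)] = 2/[(-9)(-5)] = 2/45


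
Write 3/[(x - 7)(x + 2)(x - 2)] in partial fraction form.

Using cover-up method: α = 1/15, β = 1/12, γ = -3/20
Result: (1/15)/(x - 7) + (1/12)/(x + 2) - (3/20)/(x - 2)


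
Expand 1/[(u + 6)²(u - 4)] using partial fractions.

Cover-up at u=4: R = 1/(4 + 6)² = 1/100. Cover-up at u=-6: Q = 1/(-6 - 4) = -1/10. Comparing u² coeff: P = -R = -1/100
Result: (-1/100)/(u + 6) - (1/10)/(u + 6)² + (1/100)/(u - 4)


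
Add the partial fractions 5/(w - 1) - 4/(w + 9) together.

Common denominator (w - 1)(w + 9). Numerator: 5(w + 9) - 4(w - 1) = (5w + 45) - (4w - 4) = w + 49
Result: (w + 49)/[(w - 1)(w + 9)]


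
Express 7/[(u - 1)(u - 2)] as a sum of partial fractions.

7/(u - 1)(u - 2) = A/(u - 1) + B/(u - 2). A = 7/(1 - 2) = -7, B = 7/(2 - 1) = 7
Result: -7/(u - 1) + 7/(u - 2)


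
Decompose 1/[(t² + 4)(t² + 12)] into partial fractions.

Coefficient matching gives P = R = 0, Q = 1/(12-4) = 1/8, S = -Q = -1/8
Result: (1/8)/(t² + 4) - (1/8)/(t² + 12)


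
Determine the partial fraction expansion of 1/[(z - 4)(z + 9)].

1/(z - 4)(z + 9) = α/(z - 4) + β/(z + 9). α = 1/(4 + 9) = 1/13, β = 1/(-9 - 4) = -1/13
Result: (1/13)/(z - 4) - (1/13)/(z + 9)


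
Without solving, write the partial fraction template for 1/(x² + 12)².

Repeated quadratic factor: (Ax + B)/(x² + 12) + (Cx + D)/(x² + 12)²


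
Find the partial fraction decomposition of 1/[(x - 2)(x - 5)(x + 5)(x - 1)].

Using Heaviside cover-up: (-1/21)/(x - 2) + (1/120)/(x - 5) - (1/420)/(x + 5) + (1/24)/(x - 1)


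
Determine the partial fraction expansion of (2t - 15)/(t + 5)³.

(2t - 15) = A(t + 5)² + B(t + 5) + C. At t = -5: C = 2·(-5) - 15 = -25. Coefficients: A = 0, B = 2
Result: 2/(t + 5)² - 25/(t + 5)³


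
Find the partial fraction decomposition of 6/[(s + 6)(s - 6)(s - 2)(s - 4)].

Using Heaviside cover-up: (-1/160)/(s + 6) + (1/16)/(s - 6) + (3/32)/(s - 2) - (3/20)/(s - 4)


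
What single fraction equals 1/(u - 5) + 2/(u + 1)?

Common denominator (u - 5)(u + 1). Numerator: 1(u + 1) + 2(u - 5) = (u + 1) + (2u - 10) = 3u - 9
Result: (3u - 9)/[(u - 5)(u + 1)]


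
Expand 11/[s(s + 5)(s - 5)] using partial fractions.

Using cover-up method: α = -11/25, β = 11/50, γ = 11/50
Result: (-11/25)/s + (11/50)/(s + 5) + (11/50)/(s - 5)


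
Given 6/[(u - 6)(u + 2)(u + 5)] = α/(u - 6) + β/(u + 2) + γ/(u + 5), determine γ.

Cover-up at u = -5: γ = 6/[(-5 - 6)(-5 + 2)] = 6/[(-11)(-3)] = 6/33 = 2/11


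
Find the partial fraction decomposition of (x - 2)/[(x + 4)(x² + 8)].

At x=-4: P = (1·(-4) - 2)/((-4)² + 8) = -1/4. Q = -P = 1/4, R = 1 - (-4)·P = 0
Result: (-1/4)/(x + 4) + ((1/4)x)/(x² + 8)


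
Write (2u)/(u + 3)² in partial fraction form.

(2u) = A(u + 3) + B. At u = -3: B = 2·(-3) + 0 = -6. Coeff of u: A = 2
Result: 2/(u + 3) - 6/(u + 3)²


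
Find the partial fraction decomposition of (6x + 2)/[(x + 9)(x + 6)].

At x=-9: P = (6·(-9) + 2)/(-9 + 6) = 52/3. At x=-6: Q = (6·(-6) + 2)/(-6 + 9) = -34/3
Result: (52/3)/(x + 9) - (34/3)/(x + 6)


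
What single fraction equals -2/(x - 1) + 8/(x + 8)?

Common denominator (x - 1)(x + 8). Numerator: -2(x + 8) + 8(x - 1) = (-2x - 16) + (8x - 8) = 6x - 24
Result: (6x - 24)/[(x - 1)(x + 8)]


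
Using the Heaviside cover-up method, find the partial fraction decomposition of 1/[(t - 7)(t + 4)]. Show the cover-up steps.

Cover (t - 7): set t=7, get α = 1/(7 + 4) = 1/11. Cover (t + 4): set t=-4, get β = 1/(-4 - 7) = -1/11.
Result: (1/11)/(t - 7) - (1/11)/(t + 4)


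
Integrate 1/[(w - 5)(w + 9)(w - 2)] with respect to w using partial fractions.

Cover-up: α = 1/42, β = 1/154, γ = -1/33. Decomposition: (1/42)/(w - 5) + (1/154)/(w + 9) - (1/33)/(w - 2). Integrate each term: (1/42) ln|(w - 5)| + (1/154) ln|(w + 9)| - (1/33) ln|(w - 2)| + C


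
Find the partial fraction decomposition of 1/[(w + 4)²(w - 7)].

Cover-up at w=7: C = 1/(7 + 4)² = 1/121. Cover-up at w=-4: B = 1/(-4 - 7) = -1/11. Comparing w² coeff: A = -C = -1/121
Result: (-1/121)/(w + 4) - (1/11)/(w + 4)² + (1/121)/(w - 7)


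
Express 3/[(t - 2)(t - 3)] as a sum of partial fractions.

3/(t - 2)(t - 3) = α/(t - 2) + β/(t - 3). α = 3/(2 - 3) = -3, β = 3/(3 - 2) = 3
Result: -3/(t - 2) + 3/(t - 3)


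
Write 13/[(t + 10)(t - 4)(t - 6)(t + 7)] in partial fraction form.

Using Heaviside cover-up: (-13/672)/(t + 10) - (13/308)/(t - 4) + (1/32)/(t - 6) + (1/33)/(t + 7)


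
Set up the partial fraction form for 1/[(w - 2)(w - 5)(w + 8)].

Three distinct linear factors: P/(w - 2) + Q/(w - 5) + R/(w + 8)


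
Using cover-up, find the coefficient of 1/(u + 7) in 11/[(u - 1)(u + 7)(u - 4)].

Cover (u + 7), set u=-7: 11/[(-7 - 1)(-7 - 4)] = 1/8


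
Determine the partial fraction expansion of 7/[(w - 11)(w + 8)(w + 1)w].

Using Heaviside cover-up: (7/2508)/(w - 11) - (1/152)/(w + 8) + (1/12)/(w + 1) - (7/88)/w


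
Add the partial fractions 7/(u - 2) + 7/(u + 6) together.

Common denominator (u - 2)(u + 6). Numerator: 7(u + 6) + 7(u - 2) = (7u + 42) + (7u - 14) = 14u + 28
Result: (14u + 28)/[(u - 2)(u + 6)]


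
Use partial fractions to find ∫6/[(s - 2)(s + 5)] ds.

Decompose: 6/[(s - 2)(s + 5)] = (6/7)/(s - 2) - (6/7)/(s + 5). Integrate each term: (6/7) ln|(s - 2)| - (6/7) ln|(s + 5)| + C


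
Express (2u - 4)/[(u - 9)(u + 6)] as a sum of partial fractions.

At u=9: α = (2·9 - 4)/(9 + 6) = 14/15. At u=-6: β = (2·(-6) - 4)/(-6 - 9) = 16/15
Result: (14/15)/(u - 9) + (16/15)/(u + 6)


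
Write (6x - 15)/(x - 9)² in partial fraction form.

(6x - 15) = α(x - 9) + β. At x = 9: β = 6·9 - 15 = 39. Coeff of x: α = 6
Result: 6/(x - 9) + 39/(x - 9)²


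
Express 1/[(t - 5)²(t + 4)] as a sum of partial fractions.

Cover-up at t=-4: C = 1/(-4 - 5)² = 1/81. Cover-up at t=5: B = 1/(5 + 4) = 1/9. Comparing t² coeff: A = -C = -1/81
Result: (-1/81)/(t - 5) + (1/9)/(t - 5)² + (1/81)/(t + 4)


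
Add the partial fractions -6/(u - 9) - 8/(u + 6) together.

Common denominator (u - 9)(u + 6). Numerator: -6(u + 6) - 8(u - 9) = (-6u - 36) - (8u - 72) = -14u + 36
Result: (-14u + 36)/[(u - 9)(u + 6)]


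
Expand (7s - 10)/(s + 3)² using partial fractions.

(7s - 10) = P(s + 3) + Q. At s = -3: Q = 7·(-3) - 10 = -31. Coeff of s: P = 7
Result: 7/(s + 3) - 31/(s + 3)²


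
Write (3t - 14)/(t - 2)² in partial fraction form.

(3t - 14) = A(t - 2) + B. At t = 2: B = 3·2 - 14 = -8. Coeff of t: A = 3
Result: 3/(t - 2) - 8/(t - 2)²


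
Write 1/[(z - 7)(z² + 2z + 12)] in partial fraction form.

Cover-up at z = 7: α = 1/(7² + 2·7 + 12) = 1/75. Then β = -α = -1/75, γ = -α·(2 + 7) = -3/25
Result: (1/75)/(z - 7) - ((1/75)z + 3/25)/(z² + 2z + 12)


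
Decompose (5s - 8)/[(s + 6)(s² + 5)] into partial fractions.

At s=-6: P = (5·(-6) - 8)/((-6)² + 5) = -38/41. Q = -P = 38/41, R = 5 - (-6)·P = -23/41
Result: (-38/41)/(s + 6) + ((38/41)s - 23/41)/(s² + 5)


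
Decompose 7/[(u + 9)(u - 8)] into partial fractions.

7/(u + 9)(u - 8) = P/(u + 9) + Q/(u - 8). P = 7/(-9 - 8) = -7/17, Q = 7/(8 + 9) = 7/17
Result: (-7/17)/(u + 9) + (7/17)/(u - 8)


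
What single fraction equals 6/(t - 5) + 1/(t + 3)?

Common denominator (t - 5)(t + 3). Numerator: 6(t + 3) + 1(t - 5) = (6t + 18) + (t - 5) = 7t + 13
Result: (7t + 13)/[(t - 5)(t + 3)]


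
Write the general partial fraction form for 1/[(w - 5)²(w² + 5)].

Repeated linear + quadratic: P/(w - 5) + Q/(w - 5)² + (Rw + S)/(w² + 5)


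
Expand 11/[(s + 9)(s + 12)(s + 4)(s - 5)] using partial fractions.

Using Heaviside cover-up: (11/210)/(s + 9) - (11/408)/(s + 12) - (11/360)/(s + 4) + (11/2142)/(s - 5)


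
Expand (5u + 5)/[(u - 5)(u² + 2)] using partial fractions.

At u=5: α = (5·5 + 5)/(5² + 2) = 10/9. β = -α = -10/9, γ = 5 - 5·α = -5/9
Result: (10/9)/(u - 5) - ((10/9)u + 5/9)/(u² + 2)


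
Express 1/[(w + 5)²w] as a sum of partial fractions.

Cover-up at w=0: γ = 1/(0 + 5)² = 1/25. Cover-up at w=-5: β = 1/(-5 - 0) = -1/5. Comparing w² coeff: α = -γ = -1/25
Result: (-1/25)/(w + 5) - (1/5)/(w + 5)² + (1/25)/w


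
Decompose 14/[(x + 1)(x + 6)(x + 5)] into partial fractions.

Using cover-up method: α = 7/10, β = 14/5, γ = -7/2
Result: (7/10)/(x + 1) + (14/5)/(x + 6) - (7/2)/(x + 5)


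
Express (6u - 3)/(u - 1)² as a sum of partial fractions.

(6u - 3) = α(u - 1) + β. At u = 1: β = 6·1 - 3 = 3. Coeff of u: α = 6
Result: 6/(u - 1) + 3/(u - 1)²


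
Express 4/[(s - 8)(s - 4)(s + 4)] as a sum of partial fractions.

Using cover-up method: α = 1/12, β = -1/8, γ = 1/24
Result: (1/12)/(s - 8) - (1/8)/(s - 4) + (1/24)/(s + 4)


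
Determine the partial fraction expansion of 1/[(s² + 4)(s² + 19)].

Coefficient matching gives P = R = 0, Q = 1/(19-4) = 1/15, S = -Q = -1/15
Result: (1/15)/(s² + 4) - (1/15)/(s² + 19)


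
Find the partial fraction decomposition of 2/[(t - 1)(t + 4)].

2/(t - 1)(t + 4) = P/(t - 1) + Q/(t + 4). P = 2/(1 + 4) = 2/5, Q = 2/(-4 - 1) = -2/5
Result: (2/5)/(t - 1) - (2/5)/(t + 4)


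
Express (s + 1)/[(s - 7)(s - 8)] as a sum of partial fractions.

At s=7: P = (1·7 + 1)/(7 - 8) = -8. At s=8: Q = (1·8 + 1)/(8 - 7) = 9
Result: -8/(s - 7) + 9/(s - 8)


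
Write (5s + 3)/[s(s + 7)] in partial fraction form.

At s=0: A = (5·0 + 3)/(0 + 7) = 3/7. At s=-7: B = (5·(-7) + 3)/(-7 - 0) = 32/7
Result: (3/7)/s + (32/7)/(s + 7)


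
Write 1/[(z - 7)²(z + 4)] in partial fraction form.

Cover-up at z=-4: C = 1/(-4 - 7)² = 1/121. Cover-up at z=7: B = 1/(7 + 4) = 1/11. Comparing z² coeff: A = -C = -1/121
Result: (-1/121)/(z - 7) + (1/11)/(z - 7)² + (1/121)/(z + 4)


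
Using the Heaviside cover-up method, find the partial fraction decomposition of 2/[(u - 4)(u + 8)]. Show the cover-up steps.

Cover (u - 4): set u=4, get α = 2/(4 + 8) = 1/6. Cover (u + 8): set u=-8, get β = 2/(-8 - 4) = -1/6.
Result: (1/6)/(u - 4) - (1/6)/(u + 8)


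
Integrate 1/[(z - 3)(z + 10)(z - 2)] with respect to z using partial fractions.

Cover-up: α = 1/13, β = 1/156, γ = -1/12. Decomposition: (1/13)/(z - 3) + (1/156)/(z + 10) - (1/12)/(z - 2). Integrate each term: (1/13) ln|(z - 3)| + (1/156) ln|(z + 10)| - (1/12) ln|(z - 2)| + C


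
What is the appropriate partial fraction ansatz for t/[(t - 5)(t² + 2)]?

Linear + irreducible quadratic: α/(t - 5) + (βt + γ)/(t² + 2)


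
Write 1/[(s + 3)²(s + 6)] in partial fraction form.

Cover-up at s=-6: γ = 1/(-6 + 3)² = 1/9. Cover-up at s=-3: β = 1/(-3 + 6) = 1/3. Comparing s² coeff: α = -γ = -1/9
Result: (-1/9)/(s + 3) + (1/3)/(s + 3)² + (1/9)/(s + 6)


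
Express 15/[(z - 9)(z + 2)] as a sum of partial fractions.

15/(z - 9)(z + 2) = α/(z - 9) + β/(z + 2). α = 15/(9 + 2) = 15/11, β = 15/(-2 - 9) = -15/11
Result: (15/11)/(z - 9) - (15/11)/(z + 2)


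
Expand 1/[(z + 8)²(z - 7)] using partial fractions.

Cover-up at z=7: C = 1/(7 + 8)² = 1/225. Cover-up at z=-8: B = 1/(-8 - 7) = -1/15. Comparing z² coeff: A = -C = -1/225
Result: (-1/225)/(z + 8) - (1/15)/(z + 8)² + (1/225)/(z - 7)


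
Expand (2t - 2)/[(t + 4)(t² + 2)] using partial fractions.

At t=-4: A = (2·(-4) - 2)/((-4)² + 2) = -5/9. B = -A = 5/9, C = 2 - (-4)·A = -2/9
Result: (-5/9)/(t + 4) + ((5/9)t - 2/9)/(t² + 2)


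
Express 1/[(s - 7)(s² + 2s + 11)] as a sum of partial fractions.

Cover-up at s = 7: α = 1/(7² + 2·7 + 11) = 1/74. Then β = -α = -1/74, γ = -α·(2 + 7) = -9/74
Result: (1/74)/(s - 7) - ((1/74)s + 9/74)/(s² + 2s + 11)


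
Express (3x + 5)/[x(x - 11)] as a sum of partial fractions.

At x=0: A = (3·0 + 5)/(0 - 11) = -5/11. At x=11: B = (3·11 + 5)/(11 - 0) = 38/11
Result: (-5/11)/x + (38/11)/(x - 11)


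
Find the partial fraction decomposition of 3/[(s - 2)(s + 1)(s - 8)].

Using cover-up method: P = -1/6, Q = 1/9, R = 1/18
Result: (-1/6)/(s - 2) + (1/9)/(s + 1) + (1/18)/(s - 8)


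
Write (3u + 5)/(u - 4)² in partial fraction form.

(3u + 5) = α(u - 4) + β. At u = 4: β = 3·4 + 5 = 17. Coeff of u: α = 3
Result: 3/(u - 4) + 17/(u - 4)²


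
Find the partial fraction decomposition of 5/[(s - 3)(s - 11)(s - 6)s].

Using Heaviside cover-up: (5/72)/(s - 3) + (1/88)/(s - 11) - (1/18)/(s - 6) - (5/198)/s


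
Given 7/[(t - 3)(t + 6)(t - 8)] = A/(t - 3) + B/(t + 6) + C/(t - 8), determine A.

Cover-up at t = 3: A = 7/[(3 + 6)(3 - 8)] = 7/[(9)(-5)] = -7/45


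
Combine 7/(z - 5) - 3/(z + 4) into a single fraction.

Common denominator (z - 5)(z + 4). Numerator: 7(z + 4) - 3(z - 5) = (7z + 28) - (3z - 15) = 4z + 43
Result: (4z + 43)/[(z - 5)(z + 4)]


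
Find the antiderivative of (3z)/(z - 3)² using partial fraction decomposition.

Decompose: P = 3, Q = 3·3 + 0 = 9, so (3z)/(z - 3)² = 3/(z - 3) + 9/(z - 3)². Integrate: ∫ P/(z - 3) dz = 3 ln|(z - 3)|; ∫ Q/(z - 3)² dz = -9/(z - 3). Sum: 3 ln|(z - 3)| - 9/(z - 3) + C


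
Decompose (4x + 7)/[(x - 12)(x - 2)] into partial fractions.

At x=12: A = (4·12 + 7)/(12 - 2) = 11/2. At x=2: B = (4·2 + 7)/(2 - 12) = -3/2
Result: (11/2)/(x - 12) - (3/2)/(x - 2)


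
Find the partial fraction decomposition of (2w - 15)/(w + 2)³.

(2w - 15) = A(w + 2)² + B(w + 2) + C. At w = -2: C = 2·(-2) - 15 = -19. Coefficients: A = 0, B = 2
Result: 2/(w + 2)² - 19/(w + 2)³


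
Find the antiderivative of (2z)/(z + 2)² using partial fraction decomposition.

Decompose: α = 2, β = 2·(-2) + 0 = -4, so (2z)/(z + 2)² = 2/(z + 2) - 4/(z + 2)². Integrate: ∫ α/(z + 2) dz = 2 ln|(z + 2)|; ∫ β/(z + 2)² dz = 4/(z + 2). Sum: 2 ln|(z + 2)| + 4/(z + 2) + C


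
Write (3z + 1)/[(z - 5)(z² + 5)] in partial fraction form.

At z=5: α = (3·5 + 1)/(5² + 5) = 8/15. β = -α = -8/15, γ = 3 - 5·α = 1/3
Result: (8/15)/(z - 5) - ((8/15)z - 1/3)/(z² + 5)


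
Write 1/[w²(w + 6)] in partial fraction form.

Cover-up at w=-6: γ = 1/(-6 - 0)² = 1/36. Cover-up at w=0: β = 1/(0 + 6) = 1/6. Comparing w² coeff: α = -γ = -1/36
Result: (-1/36)/w + (1/6)/w² + (1/36)/(w + 6)


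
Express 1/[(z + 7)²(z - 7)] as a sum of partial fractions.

Cover-up at z=7: R = 1/(7 + 7)² = 1/196. Cover-up at z=-7: Q = 1/(-7 - 7) = -1/14. Comparing z² coeff: P = -R = -1/196
Result: (-1/196)/(z + 7) - (1/14)/(z + 7)² + (1/196)/(z - 7)


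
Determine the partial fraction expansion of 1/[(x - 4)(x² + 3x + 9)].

Cover-up at x = 4: A = 1/(4² + 3·4 + 9) = 1/37. Then B = -A = -1/37, C = -A·(3 + 4) = -7/37
Result: (1/37)/(x - 4) - ((1/37)x + 7/37)/(x² + 3x + 9)


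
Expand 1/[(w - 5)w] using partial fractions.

1/(w - 5)w = P/(w - 5) + Q/w. P = 1/(5 - 0) = 1/5, Q = 1/(0 - 5) = -1/5
Result: (1/5)/(w - 5) - (1/5)/w


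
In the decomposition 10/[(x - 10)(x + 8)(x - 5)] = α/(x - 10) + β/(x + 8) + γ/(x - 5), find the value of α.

Cover-up at x = 10: α = 10/[(10 + 8)(10 - 5)] = 10/[(18)(5)] = 10/90 = 1/9


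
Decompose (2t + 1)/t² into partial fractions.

(2t + 1) = At + B. At t = 0: B = 2·0 + 1 = 1. Coeff of t: A = 2
Result: 2/t + 1/t²


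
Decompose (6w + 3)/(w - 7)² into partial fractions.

(6w + 3) = α(w - 7) + β. At w = 7: β = 6·7 + 3 = 45. Coeff of w: α = 6
Result: 6/(w - 7) + 45/(w - 7)²


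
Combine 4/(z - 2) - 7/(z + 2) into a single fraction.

Common denominator (z - 2)(z + 2). Numerator: 4(z + 2) - 7(z - 2) = (4z + 8) - (7z - 14) = -3z + 22
Result: (-3z + 22)/[(z - 2)(z + 2)]


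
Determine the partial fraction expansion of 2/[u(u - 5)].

2/u(u - 5) = A/u + B/(u - 5). A = 2/(0 - 5) = -2/5, B = 2/(5 - 0) = 2/5
Result: (-2/5)/u + (2/5)/(u - 5)


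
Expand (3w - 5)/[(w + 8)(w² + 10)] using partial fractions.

At w=-8: P = (3·(-8) - 5)/((-8)² + 10) = -29/74. Q = -P = 29/74, R = 3 - (-8)·P = -5/37
Result: (-29/74)/(w + 8) + ((29/74)w - 5/37)/(w² + 10)


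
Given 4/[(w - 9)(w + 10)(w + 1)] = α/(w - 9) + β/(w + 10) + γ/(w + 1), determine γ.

Cover-up at w = -1: γ = 4/[(-1 - 9)(-1 + 10)] = 4/[(-10)(9)] = -4/90 = -2/45


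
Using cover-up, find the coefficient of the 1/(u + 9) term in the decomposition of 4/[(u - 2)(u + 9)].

Cover (u + 9), set u=-9: 4/((u - 2) at u=-9) = 4/(-11) = -4/11


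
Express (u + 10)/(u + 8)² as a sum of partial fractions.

(u + 10) = A(u + 8) + B. At u = -8: B = 1·(-8) + 10 = 2. Coeff of u: A = 1
Result: 1/(u + 8) + 2/(u + 8)²


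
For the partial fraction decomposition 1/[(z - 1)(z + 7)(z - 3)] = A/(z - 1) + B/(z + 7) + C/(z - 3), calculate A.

Cover-up at z = 1: A = 1/[(1 + 7)(1 - 3)] = 1/[(8)(-2)] = -1/16


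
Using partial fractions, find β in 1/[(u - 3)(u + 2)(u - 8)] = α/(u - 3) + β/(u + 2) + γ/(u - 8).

Cover-up at u = -2: β = 1/[(-2 - 3)(-2 - 8)] = 1/[(-5)(-10)] = 1/50


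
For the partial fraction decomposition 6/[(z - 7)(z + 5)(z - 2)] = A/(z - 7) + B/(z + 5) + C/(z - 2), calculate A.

Cover-up at z = 7: A = 6/[(7 + 5)(7 - 2)] = 6/[(12)(5)] = 6/60 = 1/10


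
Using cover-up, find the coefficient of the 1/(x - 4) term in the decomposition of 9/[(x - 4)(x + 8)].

Cover (x - 4), set x=4: 9/((x + 8) at x=4) = 9/(12) = 3/4


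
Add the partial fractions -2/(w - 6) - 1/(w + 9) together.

Common denominator (w - 6)(w + 9). Numerator: -2(w + 9) - 1(w - 6) = (-2w - 18) - (w - 6) = -3w - 12
Result: (-3w - 12)/[(w - 6)(w + 9)]


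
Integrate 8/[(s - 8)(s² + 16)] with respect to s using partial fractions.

Cover-up at s=8: P = 8/(8²+16) = 1/10. Coeff matching: Q = -1/10, R = -4/5. Decomposition: (1/10)/(s - 8) - ((1/10)s + 4/5)/(s² + 16). Integrate: linear → ln, quadratic → (1/2)ln + arctan: (1/10) ln|(s - 8)| - (1/20) ln(s² + 16) - (1/5) arctan(s/4) + C


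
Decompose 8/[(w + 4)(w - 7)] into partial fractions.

8/(w + 4)(w - 7) = A/(w + 4) + B/(w - 7). A = 8/(-4 - 7) = -8/11, B = 8/(7 + 4) = 8/11
Result: (-8/11)/(w + 4) + (8/11)/(w - 7)
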